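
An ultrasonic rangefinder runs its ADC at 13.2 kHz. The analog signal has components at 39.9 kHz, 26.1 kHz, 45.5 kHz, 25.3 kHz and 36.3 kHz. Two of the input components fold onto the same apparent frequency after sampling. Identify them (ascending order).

fs/2 = 6.6 kHz.
39.9 kHz mod fs = 0.3 kHz.
0.3 kHz ≤ fs/2 = 6.6 kHz, appears at 0.3 kHz.
26.1 kHz mod fs = 12.9 kHz.
12.9 kHz > fs/2 = 6.6 kHz, folds to fs − 12.9 kHz = 0.3 kHz.
45.5 kHz mod fs = 5.9 kHz.
5.9 kHz ≤ fs/2 = 6.6 kHz, appears at 5.9 kHz.
25.3 kHz mod fs = 12.1 kHz.
12.1 kHz > fs/2 = 6.6 kHz, folds to fs − 12.1 kHz = 1.1 kHz.
36.3 kHz mod fs = 9.9 kHz.
9.9 kHz > fs/2 = 6.6 kHz, folds to fs − 9.9 kHz = 3.3 kHz.
26.1 kHz and 39.9 kHz both map to 0.3 kHz.

26.1 kHz, 39.9 kHz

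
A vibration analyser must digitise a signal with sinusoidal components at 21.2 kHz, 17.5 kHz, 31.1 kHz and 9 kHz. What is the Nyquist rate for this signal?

Highest-frequency component: 31.1 kHz.
Nyquist rate = 2 × 31.1 kHz = 62.2 kHz.

62.2 kHz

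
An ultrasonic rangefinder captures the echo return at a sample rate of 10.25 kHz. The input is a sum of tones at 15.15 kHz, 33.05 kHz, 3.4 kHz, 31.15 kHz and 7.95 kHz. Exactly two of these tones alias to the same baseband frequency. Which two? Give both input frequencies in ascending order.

7.95 kHz, 33.05 kHz

fs/2 = 5.125 kHz.
15.15 kHz mod fs = 4.9 kHz.
4.9 kHz ≤ fs/2 = 5.125 kHz, appears at 4.9 kHz.
33.05 kHz mod fs = 2.3 kHz.
2.3 kHz ≤ fs/2 = 5.125 kHz, appears at 2.3 kHz.
3.4 kHz ≤ fs/2 = 5.125 kHz, passes unchanged.
31.15 kHz mod fs = 0.4 kHz.
0.4 kHz ≤ fs/2 = 5.125 kHz, appears at 0.4 kHz.
7.95 kHz > fs/2 = 5.125 kHz, folds to fs − 7.95 kHz = 2.3 kHz.
7.95 kHz and 33.05 kHz both map to 2.3 kHz.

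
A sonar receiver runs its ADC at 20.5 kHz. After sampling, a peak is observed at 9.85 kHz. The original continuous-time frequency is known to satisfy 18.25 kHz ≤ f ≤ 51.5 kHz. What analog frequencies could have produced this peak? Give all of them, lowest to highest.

30.35 kHz, 31.15 kHz, 50.85 kHz

Frequencies that alias to 9.85 kHz are k·fs ± 9.85 kHz for integer k ≥ 0.
k=0: 9.85 kHz.
k=1: 10.65 kHz, 30.35 kHz.
k=2: 31.15 kHz, 50.85 kHz.
k=3: 51.65 kHz, 71.35 kHz.
Within [18.25 kHz, 51.5 kHz]: 30.35 kHz, 31.15 kHz, 50.85 kHz.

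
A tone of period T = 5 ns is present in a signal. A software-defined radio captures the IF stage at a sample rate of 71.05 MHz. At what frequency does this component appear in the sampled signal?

13.15 MHz

T = 5 ns → f = 1/T = 200 MHz.
200 MHz mod fs = 57.9 MHz.
57.9 MHz > fs/2 = 35.525 MHz, folds to fs − 57.9 MHz = 13.15 MHz.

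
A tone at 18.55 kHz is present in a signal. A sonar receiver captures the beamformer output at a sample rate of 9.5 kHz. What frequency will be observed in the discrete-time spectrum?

0.45 kHz

18.55 kHz mod fs = 9.05 kHz.
9.05 kHz > fs/2 = 4.75 kHz, folds to fs − 9.05 kHz = 0.45 kHz.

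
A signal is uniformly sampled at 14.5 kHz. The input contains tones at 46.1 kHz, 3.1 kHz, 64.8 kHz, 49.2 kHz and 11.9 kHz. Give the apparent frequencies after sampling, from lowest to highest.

2.6 kHz, 3.1 kHz, 5.7 kHz, 6.8 kHz

fs/2 = 7.25 kHz.
46.1 kHz mod fs = 2.6 kHz.
2.6 kHz ≤ fs/2 = 7.25 kHz, appears at 2.6 kHz.
3.1 kHz ≤ fs/2 = 7.25 kHz, passes unchanged.
64.8 kHz mod fs = 6.8 kHz.
6.8 kHz ≤ fs/2 = 7.25 kHz, appears at 6.8 kHz.
49.2 kHz mod fs = 5.7 kHz.
5.7 kHz ≤ fs/2 = 7.25 kHz, appears at 5.7 kHz.
11.9 kHz > fs/2 = 7.25 kHz, folds to fs − 11.9 kHz = 2.6 kHz.
Distinct values: {2.6 kHz, 3.1 kHz, 5.7 kHz, 6.8 kHz}.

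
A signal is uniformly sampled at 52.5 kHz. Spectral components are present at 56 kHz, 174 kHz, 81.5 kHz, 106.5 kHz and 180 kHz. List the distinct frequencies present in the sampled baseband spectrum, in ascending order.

fs/2 = 26.25 kHz.
56 kHz mod fs = 3.5 kHz.
3.5 kHz ≤ fs/2 = 26.25 kHz, appears at 3.5 kHz.
174 kHz mod fs = 16.5 kHz.
16.5 kHz ≤ fs/2 = 26.25 kHz, appears at 16.5 kHz.
81.5 kHz mod fs = 29 kHz.
29 kHz > fs/2 = 26.25 kHz, folds to fs − 29 kHz = 23.5 kHz.
106.5 kHz mod fs = 1.5 kHz.
1.5 kHz ≤ fs/2 = 26.25 kHz, appears at 1.5 kHz.
180 kHz mod fs = 22.5 kHz.
22.5 kHz ≤ fs/2 = 26.25 kHz, appears at 22.5 kHz.
Distinct values: {1.5 kHz, 3.5 kHz, 16.5 kHz, 22.5 kHz, 23.5 kHz}.

1.5 kHz, 3.5 kHz, 16.5 kHz, 22.5 kHz, 23.5 kHz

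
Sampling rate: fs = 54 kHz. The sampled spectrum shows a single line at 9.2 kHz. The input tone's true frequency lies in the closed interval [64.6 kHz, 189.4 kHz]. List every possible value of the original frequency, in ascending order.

98.8 kHz, 117.2 kHz, 152.8 kHz, 171.2 kHz

Frequencies that alias to 9.2 kHz are k·fs ± 9.2 kHz for integer k ≥ 0.
k=0: 9.2 kHz.
k=1: 44.8 kHz, 63.2 kHz.
k=2: 98.8 kHz, 117.2 kHz.
k=3: 152.8 kHz, 171.2 kHz.
k=4: 206.8 kHz, 225.2 kHz.
Within [64.6 kHz, 189.4 kHz]: 98.8 kHz, 117.2 kHz, 152.8 kHz, 171.2 kHz.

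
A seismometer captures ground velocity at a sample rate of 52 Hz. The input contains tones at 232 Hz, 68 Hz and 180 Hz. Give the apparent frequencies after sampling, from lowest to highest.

16 Hz, 24 Hz

fs/2 = 26 Hz.
232 Hz mod fs = 24 Hz.
24 Hz ≤ fs/2 = 26 Hz, appears at 24 Hz.
68 Hz mod fs = 16 Hz.
16 Hz ≤ fs/2 = 26 Hz, appears at 16 Hz.
180 Hz mod fs = 24 Hz.
24 Hz ≤ fs/2 = 26 Hz, appears at 24 Hz.
Distinct values: {16 Hz, 24 Hz}.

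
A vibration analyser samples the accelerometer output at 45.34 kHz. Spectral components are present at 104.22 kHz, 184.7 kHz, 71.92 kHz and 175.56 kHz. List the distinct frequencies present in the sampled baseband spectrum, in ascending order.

fs/2 = 22.67 kHz.
104.22 kHz mod fs = 13.54 kHz.
13.54 kHz ≤ fs/2 = 22.67 kHz, appears at 13.54 kHz.
184.7 kHz mod fs = 3.34 kHz.
3.34 kHz ≤ fs/2 = 22.67 kHz, appears at 3.34 kHz.
71.92 kHz mod fs = 26.58 kHz.
26.58 kHz > fs/2 = 22.67 kHz, folds to fs − 26.58 kHz = 18.76 kHz.
175.56 kHz mod fs = 39.54 kHz.
39.54 kHz > fs/2 = 22.67 kHz, folds to fs − 39.54 kHz = 5.8 kHz.
Distinct values: {3.34 kHz, 5.8 kHz, 13.54 kHz, 18.76 kHz}.

3.34 kHz, 5.8 kHz, 13.54 kHz, 18.76 kHz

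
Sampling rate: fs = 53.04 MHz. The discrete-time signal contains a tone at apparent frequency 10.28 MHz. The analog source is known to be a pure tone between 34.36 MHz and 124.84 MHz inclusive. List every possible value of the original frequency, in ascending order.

Frequencies that alias to 10.28 MHz are k·fs ± 10.28 MHz for integer k ≥ 0.
k=0: 10.28 MHz.
k=1: 42.76 MHz, 63.32 MHz.
k=2: 95.8 MHz, 116.36 MHz.
k=3: 148.84 MHz, 169.4 MHz.
Within [34.36 MHz, 124.84 MHz]: 42.76 MHz, 63.32 MHz, 95.8 MHz, 116.36 MHz.

42.76 MHz, 63.32 MHz, 95.8 MHz, 116.36 MHz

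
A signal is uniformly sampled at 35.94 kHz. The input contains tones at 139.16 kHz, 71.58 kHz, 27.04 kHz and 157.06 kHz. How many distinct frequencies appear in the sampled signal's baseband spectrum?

fs/2 = 17.97 kHz.
139.16 kHz mod fs = 31.34 kHz.
31.34 kHz > fs/2 = 17.97 kHz, folds to fs − 31.34 kHz = 4.6 kHz.
71.58 kHz mod fs = 35.64 kHz.
35.64 kHz > fs/2 = 17.97 kHz, folds to fs − 35.64 kHz = 0.3 kHz.
27.04 kHz > fs/2 = 17.97 kHz, folds to fs − 27.04 kHz = 8.9 kHz.
157.06 kHz mod fs = 13.3 kHz.
13.3 kHz ≤ fs/2 = 17.97 kHz, appears at 13.3 kHz.
Distinct values: {0.3 kHz, 4.6 kHz, 8.9 kHz, 13.3 kHz} → 4.

4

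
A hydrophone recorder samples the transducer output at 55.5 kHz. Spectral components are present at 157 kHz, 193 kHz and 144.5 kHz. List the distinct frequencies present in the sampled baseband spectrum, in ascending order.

9.5 kHz, 22 kHz, 26.5 kHz

fs/2 = 27.75 kHz.
157 kHz mod fs = 46 kHz.
46 kHz > fs/2 = 27.75 kHz, folds to fs − 46 kHz = 9.5 kHz.
193 kHz mod fs = 26.5 kHz.
26.5 kHz ≤ fs/2 = 27.75 kHz, appears at 26.5 kHz.
144.5 kHz mod fs = 33.5 kHz.
33.5 kHz > fs/2 = 27.75 kHz, folds to fs − 33.5 kHz = 22 kHz.
Distinct values: {9.5 kHz, 22 kHz, 26.5 kHz}.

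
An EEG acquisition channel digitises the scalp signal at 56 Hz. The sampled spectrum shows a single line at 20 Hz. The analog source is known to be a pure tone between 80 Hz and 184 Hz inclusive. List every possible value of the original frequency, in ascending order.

Frequencies that alias to 20 Hz are k·fs ± 20 Hz for integer k ≥ 0.
k=0: 20 Hz.
k=1: 36 Hz, 76 Hz.
k=2: 92 Hz, 132 Hz.
k=3: 148 Hz, 188 Hz.
k=4: 204 Hz, 244 Hz.
Within [80 Hz, 184 Hz]: 92 Hz, 132 Hz, 148 Hz.

92 Hz, 132 Hz, 148 Hz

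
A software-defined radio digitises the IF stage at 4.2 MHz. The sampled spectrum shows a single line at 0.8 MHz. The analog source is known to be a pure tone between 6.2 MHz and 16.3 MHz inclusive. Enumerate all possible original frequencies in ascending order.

Frequencies that alias to 0.8 MHz are k·fs ± 0.8 MHz for integer k ≥ 0.
k=0: 0.8 MHz.
k=1: 3.4 MHz, 5 MHz.
k=2: 7.6 MHz, 9.2 MHz.
k=3: 11.8 MHz, 13.4 MHz.
k=4: 16 MHz, 17.6 MHz.
k=5: 20.2 MHz, 21.8 MHz.
Within [6.2 MHz, 16.3 MHz]: 7.6 MHz, 9.2 MHz, 11.8 MHz, 13.4 MHz, 16 MHz.

7.6 MHz, 9.2 MHz, 11.8 MHz, 13.4 MHz, 16 MHz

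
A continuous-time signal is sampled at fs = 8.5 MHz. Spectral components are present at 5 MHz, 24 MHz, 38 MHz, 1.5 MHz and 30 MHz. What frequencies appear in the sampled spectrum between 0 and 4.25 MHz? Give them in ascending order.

fs/2 = 4.25 MHz.
5 MHz > fs/2 = 4.25 MHz, folds to fs − 5 MHz = 3.5 MHz.
24 MHz mod fs = 7 MHz.
7 MHz > fs/2 = 4.25 MHz, folds to fs − 7 MHz = 1.5 MHz.
38 MHz mod fs = 4 MHz.
4 MHz ≤ fs/2 = 4.25 MHz, appears at 4 MHz.
1.5 MHz ≤ fs/2 = 4.25 MHz, passes unchanged.
30 MHz mod fs = 4.5 MHz.
4.5 MHz > fs/2 = 4.25 MHz, folds to fs − 4.5 MHz = 4 MHz.
Distinct values: {1.5 MHz, 3.5 MHz, 4 MHz}.

1.5 MHz, 3.5 MHz, 4 MHz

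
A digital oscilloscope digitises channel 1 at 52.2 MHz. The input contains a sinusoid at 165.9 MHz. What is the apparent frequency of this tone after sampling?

165.9 MHz mod fs = 9.3 MHz.
9.3 MHz ≤ fs/2 = 26.1 MHz, appears at 9.3 MHz.

9.3 MHz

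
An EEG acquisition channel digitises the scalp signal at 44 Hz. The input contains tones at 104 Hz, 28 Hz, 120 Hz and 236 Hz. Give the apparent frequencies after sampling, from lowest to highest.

12 Hz, 16 Hz

fs/2 = 22 Hz.
104 Hz mod fs = 16 Hz.
16 Hz ≤ fs/2 = 22 Hz, appears at 16 Hz.
28 Hz > fs/2 = 22 Hz, folds to fs − 28 Hz = 16 Hz.
120 Hz mod fs = 32 Hz.
32 Hz > fs/2 = 22 Hz, folds to fs − 32 Hz = 12 Hz.
236 Hz mod fs = 16 Hz.
16 Hz ≤ fs/2 = 22 Hz, appears at 16 Hz.
Distinct values: {12 Hz, 16 Hz}.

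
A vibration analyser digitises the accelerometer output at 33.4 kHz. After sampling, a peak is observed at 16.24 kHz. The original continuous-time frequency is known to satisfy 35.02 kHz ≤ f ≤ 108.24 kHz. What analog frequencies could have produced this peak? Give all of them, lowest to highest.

49.64 kHz, 50.56 kHz, 83.04 kHz, 83.96 kHz

Frequencies that alias to 16.24 kHz are k·fs ± 16.24 kHz for integer k ≥ 0.
k=0: 16.24 kHz.
k=1: 17.16 kHz, 49.64 kHz.
k=2: 50.56 kHz, 83.04 kHz.
k=3: 83.96 kHz, 116.44 kHz.
k=4: 117.36 kHz, 149.84 kHz.
Within [35.02 kHz, 108.24 kHz]: 49.64 kHz, 50.56 kHz, 83.04 kHz, 83.96 kHz.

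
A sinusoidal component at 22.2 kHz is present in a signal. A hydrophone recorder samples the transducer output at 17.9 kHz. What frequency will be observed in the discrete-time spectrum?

22.2 kHz mod fs = 4.3 kHz.
4.3 kHz ≤ fs/2 = 8.95 kHz, appears at 4.3 kHz.

4.3 kHz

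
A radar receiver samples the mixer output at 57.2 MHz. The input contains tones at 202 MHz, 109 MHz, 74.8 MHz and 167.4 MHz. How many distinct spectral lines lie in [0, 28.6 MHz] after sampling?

fs/2 = 28.6 MHz.
202 MHz mod fs = 30.4 MHz.
30.4 MHz > fs/2 = 28.6 MHz, folds to fs − 30.4 MHz = 26.8 MHz.
109 MHz mod fs = 51.8 MHz.
51.8 MHz > fs/2 = 28.6 MHz, folds to fs − 51.8 MHz = 5.4 MHz.
74.8 MHz mod fs = 17.6 MHz.
17.6 MHz ≤ fs/2 = 28.6 MHz, appears at 17.6 MHz.
167.4 MHz mod fs = 53 MHz.
53 MHz > fs/2 = 28.6 MHz, folds to fs − 53 MHz = 4.2 MHz.
Distinct values: {4.2 MHz, 5.4 MHz, 17.6 MHz, 26.8 MHz} → 4.

4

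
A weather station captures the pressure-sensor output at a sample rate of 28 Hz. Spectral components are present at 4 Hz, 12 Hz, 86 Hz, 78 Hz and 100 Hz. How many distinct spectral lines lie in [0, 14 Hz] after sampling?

fs/2 = 14 Hz.
4 Hz ≤ fs/2 = 14 Hz, passes unchanged.
12 Hz ≤ fs/2 = 14 Hz, passes unchanged.
86 Hz mod fs = 2 Hz.
2 Hz ≤ fs/2 = 14 Hz, appears at 2 Hz.
78 Hz mod fs = 22 Hz.
22 Hz > fs/2 = 14 Hz, folds to fs − 22 Hz = 6 Hz.
100 Hz mod fs = 16 Hz.
16 Hz > fs/2 = 14 Hz, folds to fs − 16 Hz = 12 Hz.
Distinct values: {2 Hz, 4 Hz, 6 Hz, 12 Hz} → 4.

4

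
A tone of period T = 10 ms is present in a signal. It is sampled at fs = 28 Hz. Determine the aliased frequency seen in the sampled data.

12 Hz

T = 10 ms → f = 1/T = 100 Hz.
100 Hz mod fs = 16 Hz.
16 Hz > fs/2 = 14 Hz, folds to fs − 16 Hz = 12 Hz.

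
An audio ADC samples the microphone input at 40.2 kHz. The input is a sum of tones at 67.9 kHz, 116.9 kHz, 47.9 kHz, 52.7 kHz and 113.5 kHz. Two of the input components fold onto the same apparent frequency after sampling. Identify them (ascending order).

fs/2 = 20.1 kHz.
67.9 kHz mod fs = 27.7 kHz.
27.7 kHz > fs/2 = 20.1 kHz, folds to fs − 27.7 kHz = 12.5 kHz.
116.9 kHz mod fs = 36.5 kHz.
36.5 kHz > fs/2 = 20.1 kHz, folds to fs − 36.5 kHz = 3.7 kHz.
47.9 kHz mod fs = 7.7 kHz.
7.7 kHz ≤ fs/2 = 20.1 kHz, appears at 7.7 kHz.
52.7 kHz mod fs = 12.5 kHz.
12.5 kHz ≤ fs/2 = 20.1 kHz, appears at 12.5 kHz.
113.5 kHz mod fs = 33.1 kHz.
33.1 kHz > fs/2 = 20.1 kHz, folds to fs − 33.1 kHz = 7.1 kHz.
52.7 kHz and 67.9 kHz both map to 12.5 kHz.

52.7 kHz, 67.9 kHz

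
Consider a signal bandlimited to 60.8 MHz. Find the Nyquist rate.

121.6 MHz

Nyquist rate = 2 × 60.8 MHz = 121.6 MHz.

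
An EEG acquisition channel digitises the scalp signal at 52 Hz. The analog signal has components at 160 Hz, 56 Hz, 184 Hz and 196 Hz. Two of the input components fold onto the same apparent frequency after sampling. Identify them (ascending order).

56 Hz, 160 Hz

fs/2 = 26 Hz.
160 Hz mod fs = 4 Hz.
4 Hz ≤ fs/2 = 26 Hz, appears at 4 Hz.
56 Hz mod fs = 4 Hz.
4 Hz ≤ fs/2 = 26 Hz, appears at 4 Hz.
184 Hz mod fs = 28 Hz.
28 Hz > fs/2 = 26 Hz, folds to fs − 28 Hz = 24 Hz.
196 Hz mod fs = 40 Hz.
40 Hz > fs/2 = 26 Hz, folds to fs − 40 Hz = 12 Hz.
56 Hz and 160 Hz both map to 4 Hz.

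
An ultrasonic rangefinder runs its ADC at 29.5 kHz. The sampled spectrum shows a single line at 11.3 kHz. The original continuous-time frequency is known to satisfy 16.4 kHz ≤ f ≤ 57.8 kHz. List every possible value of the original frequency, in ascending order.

Frequencies that alias to 11.3 kHz are k·fs ± 11.3 kHz for integer k ≥ 0.
k=0: 11.3 kHz.
k=1: 18.2 kHz, 40.8 kHz.
k=2: 47.7 kHz, 70.3 kHz.
k=3: 77.2 kHz, 99.8 kHz.
Within [16.4 kHz, 57.8 kHz]: 18.2 kHz, 40.8 kHz, 47.7 kHz.

18.2 kHz, 40.8 kHz, 47.7 kHz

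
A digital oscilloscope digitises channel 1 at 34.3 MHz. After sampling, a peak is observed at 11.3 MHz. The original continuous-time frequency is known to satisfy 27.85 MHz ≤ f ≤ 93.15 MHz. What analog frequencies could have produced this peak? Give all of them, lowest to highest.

45.6 MHz, 57.3 MHz, 79.9 MHz, 91.6 MHz

Frequencies that alias to 11.3 MHz are k·fs ± 11.3 MHz for integer k ≥ 0.
k=0: 11.3 MHz.
k=1: 23 MHz, 45.6 MHz.
k=2: 57.3 MHz, 79.9 MHz.
k=3: 91.6 MHz, 114.2 MHz.
k=4: 125.9 MHz, 148.5 MHz.
Within [27.85 MHz, 93.15 MHz]: 45.6 MHz, 57.3 MHz, 79.9 MHz, 91.6 MHz.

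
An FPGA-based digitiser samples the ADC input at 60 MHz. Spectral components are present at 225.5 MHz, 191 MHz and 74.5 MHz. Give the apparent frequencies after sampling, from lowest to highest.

11 MHz, 14.5 MHz

fs/2 = 30 MHz.
225.5 MHz mod fs = 45.5 MHz.
45.5 MHz > fs/2 = 30 MHz, folds to fs − 45.5 MHz = 14.5 MHz.
191 MHz mod fs = 11 MHz.
11 MHz ≤ fs/2 = 30 MHz, appears at 11 MHz.
74.5 MHz mod fs = 14.5 MHz.
14.5 MHz ≤ fs/2 = 30 MHz, appears at 14.5 MHz.
Distinct values: {11 MHz, 14.5 MHz}.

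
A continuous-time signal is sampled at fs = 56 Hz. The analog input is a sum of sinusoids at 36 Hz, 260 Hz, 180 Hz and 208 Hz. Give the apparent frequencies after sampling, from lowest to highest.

12 Hz, 16 Hz, 20 Hz

fs/2 = 28 Hz.
36 Hz > fs/2 = 28 Hz, folds to fs − 36 Hz = 20 Hz.
260 Hz mod fs = 36 Hz.
36 Hz > fs/2 = 28 Hz, folds to fs − 36 Hz = 20 Hz.
180 Hz mod fs = 12 Hz.
12 Hz ≤ fs/2 = 28 Hz, appears at 12 Hz.
208 Hz mod fs = 40 Hz.
40 Hz > fs/2 = 28 Hz, folds to fs − 40 Hz = 16 Hz.
Distinct values: {12 Hz, 16 Hz, 20 Hz}.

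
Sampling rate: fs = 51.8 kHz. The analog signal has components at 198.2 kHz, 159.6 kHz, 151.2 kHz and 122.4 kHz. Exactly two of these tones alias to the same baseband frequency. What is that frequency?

fs/2 = 25.9 kHz.
198.2 kHz mod fs = 42.8 kHz.
42.8 kHz > fs/2 = 25.9 kHz, folds to fs − 42.8 kHz = 9 kHz.
159.6 kHz mod fs = 4.2 kHz.
4.2 kHz ≤ fs/2 = 25.9 kHz, appears at 4.2 kHz.
151.2 kHz mod fs = 47.6 kHz.
47.6 kHz > fs/2 = 25.9 kHz, folds to fs − 47.6 kHz = 4.2 kHz.
122.4 kHz mod fs = 18.8 kHz.
18.8 kHz ≤ fs/2 = 25.9 kHz, appears at 18.8 kHz.
151.2 kHz and 159.6 kHz both map to 4.2 kHz.

4.2 kHz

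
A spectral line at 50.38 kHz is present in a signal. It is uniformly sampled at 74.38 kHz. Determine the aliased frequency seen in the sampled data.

24 kHz

50.38 kHz > fs/2 = 37.19 kHz, folds to fs − 50.38 kHz = 24 kHz.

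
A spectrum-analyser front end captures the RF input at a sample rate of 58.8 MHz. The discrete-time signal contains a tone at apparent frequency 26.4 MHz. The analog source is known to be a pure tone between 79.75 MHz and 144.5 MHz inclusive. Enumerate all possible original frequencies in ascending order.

85.2 MHz, 91.2 MHz, 144 MHz

Frequencies that alias to 26.4 MHz are k·fs ± 26.4 MHz for integer k ≥ 0.
k=0: 26.4 MHz.
k=1: 32.4 MHz, 85.2 MHz.
k=2: 91.2 MHz, 144 MHz.
k=3: 150 MHz, 202.8 MHz.
Within [79.75 MHz, 144.5 MHz]: 85.2 MHz, 91.2 MHz, 144 MHz.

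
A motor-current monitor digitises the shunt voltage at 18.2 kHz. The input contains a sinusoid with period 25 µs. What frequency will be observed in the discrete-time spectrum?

3.6 kHz

T = 25 µs → f = 1/T = 40 kHz.
40 kHz mod fs = 3.6 kHz.
3.6 kHz ≤ fs/2 = 9.1 kHz, appears at 3.6 kHz.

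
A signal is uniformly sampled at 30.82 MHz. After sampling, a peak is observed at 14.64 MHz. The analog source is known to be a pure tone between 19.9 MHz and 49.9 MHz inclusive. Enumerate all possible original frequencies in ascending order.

Frequencies that alias to 14.64 MHz are k·fs ± 14.64 MHz for integer k ≥ 0.
k=0: 14.64 MHz.
k=1: 16.18 MHz, 45.46 MHz.
k=2: 47 MHz, 76.28 MHz.
k=3: 77.82 MHz, 107.1 MHz.
Within [19.9 MHz, 49.9 MHz]: 45.46 MHz, 47 MHz.

45.46 MHz, 47 MHz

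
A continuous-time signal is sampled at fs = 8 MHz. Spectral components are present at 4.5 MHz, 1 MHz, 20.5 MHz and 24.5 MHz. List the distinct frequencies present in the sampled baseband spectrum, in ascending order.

0.5 MHz, 1 MHz, 3.5 MHz

fs/2 = 4 MHz.
4.5 MHz > fs/2 = 4 MHz, folds to fs − 4.5 MHz = 3.5 MHz.
1 MHz ≤ fs/2 = 4 MHz, passes unchanged.
20.5 MHz mod fs = 4.5 MHz.
4.5 MHz > fs/2 = 4 MHz, folds to fs − 4.5 MHz = 3.5 MHz.
24.5 MHz mod fs = 0.5 MHz.
0.5 MHz ≤ fs/2 = 4 MHz, appears at 0.5 MHz.
Distinct values: {0.5 MHz, 1 MHz, 3.5 MHz}.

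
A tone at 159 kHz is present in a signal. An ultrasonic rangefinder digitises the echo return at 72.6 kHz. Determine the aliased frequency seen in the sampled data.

159 kHz mod fs = 13.8 kHz.
13.8 kHz ≤ fs/2 = 36.3 kHz, appears at 13.8 kHz.

13.8 kHz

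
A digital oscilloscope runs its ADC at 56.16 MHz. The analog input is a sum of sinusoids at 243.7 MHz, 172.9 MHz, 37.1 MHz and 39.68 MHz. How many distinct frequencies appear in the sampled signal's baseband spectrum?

fs/2 = 28.08 MHz.
243.7 MHz mod fs = 19.06 MHz.
19.06 MHz ≤ fs/2 = 28.08 MHz, appears at 19.06 MHz.
172.9 MHz mod fs = 4.42 MHz.
4.42 MHz ≤ fs/2 = 28.08 MHz, appears at 4.42 MHz.
37.1 MHz > fs/2 = 28.08 MHz, folds to fs − 37.1 MHz = 19.06 MHz.
39.68 MHz > fs/2 = 28.08 MHz, folds to fs − 39.68 MHz = 16.48 MHz.
Distinct values: {4.42 MHz, 16.48 MHz, 19.06 MHz} → 3.

3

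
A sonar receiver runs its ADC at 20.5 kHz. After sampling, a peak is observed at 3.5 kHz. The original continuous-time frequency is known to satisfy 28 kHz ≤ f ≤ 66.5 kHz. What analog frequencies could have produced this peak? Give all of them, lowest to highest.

37.5 kHz, 44.5 kHz, 58 kHz, 65 kHz

Frequencies that alias to 3.5 kHz are k·fs ± 3.5 kHz for integer k ≥ 0.
k=0: 3.5 kHz.
k=1: 17 kHz, 24 kHz.
k=2: 37.5 kHz, 44.5 kHz.
k=3: 58 kHz, 65 kHz.
k=4: 78.5 kHz, 85.5 kHz.
Within [28 kHz, 66.5 kHz]: 37.5 kHz, 44.5 kHz, 58 kHz, 65 kHz.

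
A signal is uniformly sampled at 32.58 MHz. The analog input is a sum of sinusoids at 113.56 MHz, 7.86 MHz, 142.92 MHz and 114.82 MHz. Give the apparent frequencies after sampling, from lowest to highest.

7.86 MHz, 12.6 MHz, 15.5 MHz, 15.82 MHz

fs/2 = 16.29 MHz.
113.56 MHz mod fs = 15.82 MHz.
15.82 MHz ≤ fs/2 = 16.29 MHz, appears at 15.82 MHz.
7.86 MHz ≤ fs/2 = 16.29 MHz, passes unchanged.
142.92 MHz mod fs = 12.6 MHz.
12.6 MHz ≤ fs/2 = 16.29 MHz, appears at 12.6 MHz.
114.82 MHz mod fs = 17.08 MHz.
17.08 MHz > fs/2 = 16.29 MHz, folds to fs − 17.08 MHz = 15.5 MHz.
Distinct values: {7.86 MHz, 12.6 MHz, 15.5 MHz, 15.82 MHz}.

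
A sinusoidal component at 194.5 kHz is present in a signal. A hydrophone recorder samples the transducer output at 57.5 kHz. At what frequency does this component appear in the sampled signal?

22 kHz

194.5 kHz mod fs = 22 kHz.
22 kHz ≤ fs/2 = 28.75 kHz, appears at 22 kHz.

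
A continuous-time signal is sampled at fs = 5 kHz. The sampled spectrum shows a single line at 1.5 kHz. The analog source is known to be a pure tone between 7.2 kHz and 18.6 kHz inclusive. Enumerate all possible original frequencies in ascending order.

8.5 kHz, 11.5 kHz, 13.5 kHz, 16.5 kHz, 18.5 kHz

Frequencies that alias to 1.5 kHz are k·fs ± 1.5 kHz for integer k ≥ 0.
k=0: 1.5 kHz.
k=1: 3.5 kHz, 6.5 kHz.
k=2: 8.5 kHz, 11.5 kHz.
k=3: 13.5 kHz, 16.5 kHz.
k=4: 18.5 kHz, 21.5 kHz.
k=5: 23.5 kHz, 26.5 kHz.
Within [7.2 kHz, 18.6 kHz]: 8.5 kHz, 11.5 kHz, 13.5 kHz, 16.5 kHz, 18.5 kHz.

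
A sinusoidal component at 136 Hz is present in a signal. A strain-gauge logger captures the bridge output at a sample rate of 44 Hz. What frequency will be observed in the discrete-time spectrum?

4 Hz

136 Hz mod fs = 4 Hz.
4 Hz ≤ fs/2 = 22 Hz, appears at 4 Hz.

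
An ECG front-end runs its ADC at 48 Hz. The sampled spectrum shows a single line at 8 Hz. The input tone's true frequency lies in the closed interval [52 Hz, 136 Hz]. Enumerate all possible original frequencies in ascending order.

56 Hz, 88 Hz, 104 Hz, 136 Hz

Frequencies that alias to 8 Hz are k·fs ± 8 Hz for integer k ≥ 0.
k=0: 8 Hz.
k=1: 40 Hz, 56 Hz.
k=2: 88 Hz, 104 Hz.
k=3: 136 Hz, 152 Hz.
k=4: 184 Hz, 200 Hz.
Within [52 Hz, 136 Hz]: 56 Hz, 88 Hz, 104 Hz, 136 Hz.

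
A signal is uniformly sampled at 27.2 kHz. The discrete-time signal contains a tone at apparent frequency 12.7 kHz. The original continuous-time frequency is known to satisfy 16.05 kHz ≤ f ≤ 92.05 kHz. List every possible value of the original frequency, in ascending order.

Frequencies that alias to 12.7 kHz are k·fs ± 12.7 kHz for integer k ≥ 0.
k=0: 12.7 kHz.
k=1: 14.5 kHz, 39.9 kHz.
k=2: 41.7 kHz, 67.1 kHz.
k=3: 68.9 kHz, 94.3 kHz.
k=4: 96.1 kHz, 121.5 kHz.
Within [16.05 kHz, 92.05 kHz]: 39.9 kHz, 41.7 kHz, 67.1 kHz, 68.9 kHz.

39.9 kHz, 41.7 kHz, 67.1 kHz, 68.9 kHz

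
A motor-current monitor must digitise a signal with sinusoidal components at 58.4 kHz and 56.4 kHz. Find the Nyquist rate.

116.8 kHz

Highest-frequency component: 58.4 kHz.
Nyquist rate = 2 × 58.4 kHz = 116.8 kHz.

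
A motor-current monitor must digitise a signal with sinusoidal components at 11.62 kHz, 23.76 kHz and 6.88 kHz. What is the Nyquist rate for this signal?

47.52 kHz

Highest-frequency component: 23.76 kHz.
Nyquist rate = 2 × 23.76 kHz = 47.52 kHz.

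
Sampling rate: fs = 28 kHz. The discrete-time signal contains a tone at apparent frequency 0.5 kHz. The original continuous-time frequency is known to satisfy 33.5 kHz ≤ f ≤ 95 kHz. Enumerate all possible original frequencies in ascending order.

Frequencies that alias to 0.5 kHz are k·fs ± 0.5 kHz for integer k ≥ 0.
k=0: 0.5 kHz.
k=1: 27.5 kHz, 28.5 kHz.
k=2: 55.5 kHz, 56.5 kHz.
k=3: 83.5 kHz, 84.5 kHz.
k=4: 111.5 kHz, 112.5 kHz.
Within [33.5 kHz, 95 kHz]: 55.5 kHz, 56.5 kHz, 83.5 kHz, 84.5 kHz.

55.5 kHz, 56.5 kHz, 83.5 kHz, 84.5 kHz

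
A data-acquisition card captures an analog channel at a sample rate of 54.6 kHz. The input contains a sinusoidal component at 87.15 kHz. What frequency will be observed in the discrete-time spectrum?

87.15 kHz mod fs = 32.55 kHz.
32.55 kHz > fs/2 = 27.3 kHz, folds to fs − 32.55 kHz = 22.05 kHz.

22.05 kHz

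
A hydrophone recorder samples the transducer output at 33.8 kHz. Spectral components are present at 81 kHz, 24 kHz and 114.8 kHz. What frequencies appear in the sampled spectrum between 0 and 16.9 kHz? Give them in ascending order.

fs/2 = 16.9 kHz.
81 kHz mod fs = 13.4 kHz.
13.4 kHz ≤ fs/2 = 16.9 kHz, appears at 13.4 kHz.
24 kHz > fs/2 = 16.9 kHz, folds to fs − 24 kHz = 9.8 kHz.
114.8 kHz mod fs = 13.4 kHz.
13.4 kHz ≤ fs/2 = 16.9 kHz, appears at 13.4 kHz.
Distinct values: {9.8 kHz, 13.4 kHz}.

9.8 kHz, 13.4 kHz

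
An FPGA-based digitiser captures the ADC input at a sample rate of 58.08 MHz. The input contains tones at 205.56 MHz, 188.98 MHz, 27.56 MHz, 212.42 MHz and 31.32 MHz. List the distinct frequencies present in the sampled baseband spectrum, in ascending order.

fs/2 = 29.04 MHz.
205.56 MHz mod fs = 31.32 MHz.
31.32 MHz > fs/2 = 29.04 MHz, folds to fs − 31.32 MHz = 26.76 MHz.
188.98 MHz mod fs = 14.74 MHz.
14.74 MHz ≤ fs/2 = 29.04 MHz, appears at 14.74 MHz.
27.56 MHz ≤ fs/2 = 29.04 MHz, passes unchanged.
212.42 MHz mod fs = 38.18 MHz.
38.18 MHz > fs/2 = 29.04 MHz, folds to fs − 38.18 MHz = 19.9 MHz.
31.32 MHz > fs/2 = 29.04 MHz, folds to fs − 31.32 MHz = 26.76 MHz.
Distinct values: {14.74 MHz, 19.9 MHz, 26.76 MHz, 27.56 MHz}.

14.74 MHz, 19.9 MHz, 26.76 MHz, 27.56 MHz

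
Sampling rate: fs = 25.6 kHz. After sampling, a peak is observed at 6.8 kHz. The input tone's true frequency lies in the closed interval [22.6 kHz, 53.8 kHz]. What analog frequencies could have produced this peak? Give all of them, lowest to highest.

Frequencies that alias to 6.8 kHz are k·fs ± 6.8 kHz for integer k ≥ 0.
k=0: 6.8 kHz.
k=1: 18.8 kHz, 32.4 kHz.
k=2: 44.4 kHz, 58 kHz.
k=3: 70 kHz, 83.6 kHz.
Within [22.6 kHz, 53.8 kHz]: 32.4 kHz, 44.4 kHz.

32.4 kHz, 44.4 kHz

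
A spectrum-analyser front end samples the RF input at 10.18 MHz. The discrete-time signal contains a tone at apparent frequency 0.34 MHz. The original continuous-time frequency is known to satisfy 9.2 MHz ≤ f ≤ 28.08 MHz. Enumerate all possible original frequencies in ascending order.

9.84 MHz, 10.52 MHz, 20.02 MHz, 20.7 MHz

Frequencies that alias to 0.34 MHz are k·fs ± 0.34 MHz for integer k ≥ 0.
k=0: 0.34 MHz.
k=1: 9.84 MHz, 10.52 MHz.
k=2: 20.02 MHz, 20.7 MHz.
k=3: 30.2 MHz, 30.88 MHz.
Within [9.2 MHz, 28.08 MHz]: 9.84 MHz, 10.52 MHz, 20.02 MHz, 20.7 MHz.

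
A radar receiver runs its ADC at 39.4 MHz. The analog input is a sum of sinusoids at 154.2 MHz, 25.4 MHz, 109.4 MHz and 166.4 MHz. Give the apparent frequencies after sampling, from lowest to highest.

fs/2 = 19.7 MHz.
154.2 MHz mod fs = 36 MHz.
36 MHz > fs/2 = 19.7 MHz, folds to fs − 36 MHz = 3.4 MHz.
25.4 MHz > fs/2 = 19.7 MHz, folds to fs − 25.4 MHz = 14 MHz.
109.4 MHz mod fs = 30.6 MHz.
30.6 MHz > fs/2 = 19.7 MHz, folds to fs − 30.6 MHz = 8.8 MHz.
166.4 MHz mod fs = 8.8 MHz.
8.8 MHz ≤ fs/2 = 19.7 MHz, appears at 8.8 MHz.
Distinct values: {3.4 MHz, 8.8 MHz, 14 MHz}.

3.4 MHz, 8.8 MHz, 14 MHz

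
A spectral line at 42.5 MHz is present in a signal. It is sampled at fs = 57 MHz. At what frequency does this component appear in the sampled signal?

42.5 MHz > fs/2 = 28.5 MHz, folds to fs − 42.5 MHz = 14.5 MHz.

14.5 MHz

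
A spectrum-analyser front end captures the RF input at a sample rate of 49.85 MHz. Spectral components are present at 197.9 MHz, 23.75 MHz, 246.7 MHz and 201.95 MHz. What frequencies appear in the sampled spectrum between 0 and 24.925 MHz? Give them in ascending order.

1.5 MHz, 2.55 MHz, 23.75 MHz

fs/2 = 24.925 MHz.
197.9 MHz mod fs = 48.35 MHz.
48.35 MHz > fs/2 = 24.925 MHz, folds to fs − 48.35 MHz = 1.5 MHz.
23.75 MHz ≤ fs/2 = 24.925 MHz, passes unchanged.
246.7 MHz mod fs = 47.3 MHz.
47.3 MHz > fs/2 = 24.925 MHz, folds to fs − 47.3 MHz = 2.55 MHz.
201.95 MHz mod fs = 2.55 MHz.
2.55 MHz ≤ fs/2 = 24.925 MHz, appears at 2.55 MHz.
Distinct values: {1.5 MHz, 2.55 MHz, 23.75 MHz}.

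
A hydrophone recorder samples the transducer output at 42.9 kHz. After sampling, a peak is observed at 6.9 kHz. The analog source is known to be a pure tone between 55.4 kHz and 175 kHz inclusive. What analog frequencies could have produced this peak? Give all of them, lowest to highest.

78.9 kHz, 92.7 kHz, 121.8 kHz, 135.6 kHz, 164.7 kHz

Frequencies that alias to 6.9 kHz are k·fs ± 6.9 kHz for integer k ≥ 0.
k=0: 6.9 kHz.
k=1: 36 kHz, 49.8 kHz.
k=2: 78.9 kHz, 92.7 kHz.
k=3: 121.8 kHz, 135.6 kHz.
k=4: 164.7 kHz, 178.5 kHz.
k=5: 207.6 kHz, 221.4 kHz.
Within [55.4 kHz, 175 kHz]: 78.9 kHz, 92.7 kHz, 121.8 kHz, 135.6 kHz, 164.7 kHz.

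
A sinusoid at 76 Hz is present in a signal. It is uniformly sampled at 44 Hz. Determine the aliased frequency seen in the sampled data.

76 Hz mod fs = 32 Hz.
32 Hz > fs/2 = 22 Hz, folds to fs − 32 Hz = 12 Hz.

12 Hz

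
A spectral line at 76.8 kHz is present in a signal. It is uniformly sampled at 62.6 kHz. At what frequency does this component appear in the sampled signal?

14.2 kHz

76.8 kHz mod fs = 14.2 kHz.
14.2 kHz ≤ fs/2 = 31.3 kHz, appears at 14.2 kHz.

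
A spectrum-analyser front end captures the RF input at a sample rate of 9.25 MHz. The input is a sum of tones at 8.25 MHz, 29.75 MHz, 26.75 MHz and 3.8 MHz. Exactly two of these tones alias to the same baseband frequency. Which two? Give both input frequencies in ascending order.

8.25 MHz, 26.75 MHz

fs/2 = 4.625 MHz.
8.25 MHz > fs/2 = 4.625 MHz, folds to fs − 8.25 MHz = 1 MHz.
29.75 MHz mod fs = 2 MHz.
2 MHz ≤ fs/2 = 4.625 MHz, appears at 2 MHz.
26.75 MHz mod fs = 8.25 MHz.
8.25 MHz > fs/2 = 4.625 MHz, folds to fs − 8.25 MHz = 1 MHz.
3.8 MHz ≤ fs/2 = 4.625 MHz, passes unchanged.
8.25 MHz and 26.75 MHz both map to 1 MHz.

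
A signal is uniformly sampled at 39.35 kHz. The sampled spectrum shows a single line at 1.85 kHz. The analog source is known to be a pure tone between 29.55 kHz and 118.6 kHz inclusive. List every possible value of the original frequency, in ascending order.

37.5 kHz, 41.2 kHz, 76.85 kHz, 80.55 kHz, 116.2 kHz

Frequencies that alias to 1.85 kHz are k·fs ± 1.85 kHz for integer k ≥ 0.
k=0: 1.85 kHz.
k=1: 37.5 kHz, 41.2 kHz.
k=2: 76.85 kHz, 80.55 kHz.
k=3: 116.2 kHz, 119.9 kHz.
k=4: 155.55 kHz, 159.25 kHz.
Within [29.55 kHz, 118.6 kHz]: 37.5 kHz, 41.2 kHz, 76.85 kHz, 80.55 kHz, 116.2 kHz.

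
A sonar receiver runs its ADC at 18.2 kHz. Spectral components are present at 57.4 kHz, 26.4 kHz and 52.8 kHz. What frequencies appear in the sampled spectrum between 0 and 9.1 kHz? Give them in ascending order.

1.8 kHz, 2.8 kHz, 8.2 kHz

fs/2 = 9.1 kHz.
57.4 kHz mod fs = 2.8 kHz.
2.8 kHz ≤ fs/2 = 9.1 kHz, appears at 2.8 kHz.
26.4 kHz mod fs = 8.2 kHz.
8.2 kHz ≤ fs/2 = 9.1 kHz, appears at 8.2 kHz.
52.8 kHz mod fs = 16.4 kHz.
16.4 kHz > fs/2 = 9.1 kHz, folds to fs − 16.4 kHz = 1.8 kHz.
Distinct values: {1.8 kHz, 2.8 kHz, 8.2 kHz}.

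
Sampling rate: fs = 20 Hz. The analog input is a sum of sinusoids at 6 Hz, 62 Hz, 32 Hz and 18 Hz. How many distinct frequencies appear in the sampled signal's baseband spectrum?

fs/2 = 10 Hz.
6 Hz ≤ fs/2 = 10 Hz, passes unchanged.
62 Hz mod fs = 2 Hz.
2 Hz ≤ fs/2 = 10 Hz, appears at 2 Hz.
32 Hz mod fs = 12 Hz.
12 Hz > fs/2 = 10 Hz, folds to fs − 12 Hz = 8 Hz.
18 Hz > fs/2 = 10 Hz, folds to fs − 18 Hz = 2 Hz.
Distinct values: {2 Hz, 6 Hz, 8 Hz} → 3.

3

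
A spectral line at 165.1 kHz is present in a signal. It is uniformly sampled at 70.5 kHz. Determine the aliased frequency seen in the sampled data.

165.1 kHz mod fs = 24.1 kHz.
24.1 kHz ≤ fs/2 = 35.25 kHz, appears at 24.1 kHz.

24.1 kHz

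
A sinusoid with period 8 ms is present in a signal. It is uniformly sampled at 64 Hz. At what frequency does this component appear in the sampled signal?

3 Hz

T = 8 ms → f = 1/T = 125 Hz.
125 Hz mod fs = 61 Hz.
61 Hz > fs/2 = 32 Hz, folds to fs − 61 Hz = 3 Hz.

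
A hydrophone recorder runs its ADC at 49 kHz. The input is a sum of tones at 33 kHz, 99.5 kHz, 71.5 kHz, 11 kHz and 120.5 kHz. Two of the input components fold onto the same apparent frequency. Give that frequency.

22.5 kHz

fs/2 = 24.5 kHz.
33 kHz > fs/2 = 24.5 kHz, folds to fs − 33 kHz = 16 kHz.
99.5 kHz mod fs = 1.5 kHz.
1.5 kHz ≤ fs/2 = 24.5 kHz, appears at 1.5 kHz.
71.5 kHz mod fs = 22.5 kHz.
22.5 kHz ≤ fs/2 = 24.5 kHz, appears at 22.5 kHz.
11 kHz ≤ fs/2 = 24.5 kHz, passes unchanged.
120.5 kHz mod fs = 22.5 kHz.
22.5 kHz ≤ fs/2 = 24.5 kHz, appears at 22.5 kHz.
71.5 kHz and 120.5 kHz both map to 22.5 kHz.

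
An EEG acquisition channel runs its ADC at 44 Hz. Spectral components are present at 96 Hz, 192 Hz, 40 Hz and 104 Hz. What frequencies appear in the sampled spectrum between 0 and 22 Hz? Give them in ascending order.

fs/2 = 22 Hz.
96 Hz mod fs = 8 Hz.
8 Hz ≤ fs/2 = 22 Hz, appears at 8 Hz.
192 Hz mod fs = 16 Hz.
16 Hz ≤ fs/2 = 22 Hz, appears at 16 Hz.
40 Hz > fs/2 = 22 Hz, folds to fs − 40 Hz = 4 Hz.
104 Hz mod fs = 16 Hz.
16 Hz ≤ fs/2 = 22 Hz, appears at 16 Hz.
Distinct values: {4 Hz, 8 Hz, 16 Hz}.

4 Hz, 8 Hz, 16 Hz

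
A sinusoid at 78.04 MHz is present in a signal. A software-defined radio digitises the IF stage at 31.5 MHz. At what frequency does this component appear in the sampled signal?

78.04 MHz mod fs = 15.04 MHz.
15.04 MHz ≤ fs/2 = 15.75 MHz, appears at 15.04 MHz.

15.04 MHz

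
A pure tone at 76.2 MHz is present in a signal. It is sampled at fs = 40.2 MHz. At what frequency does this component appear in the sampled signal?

76.2 MHz mod fs = 36 MHz.
36 MHz > fs/2 = 20.1 MHz, folds to fs − 36 MHz = 4.2 MHz.

4.2 MHz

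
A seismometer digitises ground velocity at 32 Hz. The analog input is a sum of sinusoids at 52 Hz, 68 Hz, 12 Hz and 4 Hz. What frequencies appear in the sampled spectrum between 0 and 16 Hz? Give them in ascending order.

fs/2 = 16 Hz.
52 Hz mod fs = 20 Hz.
20 Hz > fs/2 = 16 Hz, folds to fs − 20 Hz = 12 Hz.
68 Hz mod fs = 4 Hz.
4 Hz ≤ fs/2 = 16 Hz, appears at 4 Hz.
12 Hz ≤ fs/2 = 16 Hz, passes unchanged.
4 Hz ≤ fs/2 = 16 Hz, passes unchanged.
Distinct values: {4 Hz, 12 Hz}.

4 Hz, 12 Hz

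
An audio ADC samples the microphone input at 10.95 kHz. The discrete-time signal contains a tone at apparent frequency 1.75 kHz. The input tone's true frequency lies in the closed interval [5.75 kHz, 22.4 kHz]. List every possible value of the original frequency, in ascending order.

Frequencies that alias to 1.75 kHz are k·fs ± 1.75 kHz for integer k ≥ 0.
k=0: 1.75 kHz.
k=1: 9.2 kHz, 12.7 kHz.
k=2: 20.15 kHz, 23.65 kHz.
k=3: 31.1 kHz, 34.6 kHz.
Within [5.75 kHz, 22.4 kHz]: 9.2 kHz, 12.7 kHz, 20.15 kHz.

9.2 kHz, 12.7 kHz, 20.15 kHz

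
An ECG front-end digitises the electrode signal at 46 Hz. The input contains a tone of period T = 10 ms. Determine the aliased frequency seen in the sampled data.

8 Hz

T = 10 ms → f = 1/T = 100 Hz.
100 Hz mod fs = 8 Hz.
8 Hz ≤ fs/2 = 23 Hz, appears at 8 Hz.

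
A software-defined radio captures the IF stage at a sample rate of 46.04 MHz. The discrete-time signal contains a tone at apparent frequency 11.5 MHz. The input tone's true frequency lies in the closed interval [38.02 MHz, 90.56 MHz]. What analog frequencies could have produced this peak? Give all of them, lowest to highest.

Frequencies that alias to 11.5 MHz are k·fs ± 11.5 MHz for integer k ≥ 0.
k=0: 11.5 MHz.
k=1: 34.54 MHz, 57.54 MHz.
k=2: 80.58 MHz, 103.58 MHz.
k=3: 126.62 MHz, 149.62 MHz.
Within [38.02 MHz, 90.56 MHz]: 57.54 MHz, 80.58 MHz.

57.54 MHz, 80.58 MHz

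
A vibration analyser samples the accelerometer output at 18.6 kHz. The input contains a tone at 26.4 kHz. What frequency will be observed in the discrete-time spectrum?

7.8 kHz

26.4 kHz mod fs = 7.8 kHz.
7.8 kHz ≤ fs/2 = 9.3 kHz, appears at 7.8 kHz.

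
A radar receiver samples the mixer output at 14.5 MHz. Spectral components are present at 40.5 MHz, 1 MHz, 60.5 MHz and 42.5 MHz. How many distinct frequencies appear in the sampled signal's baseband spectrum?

fs/2 = 7.25 MHz.
40.5 MHz mod fs = 11.5 MHz.
11.5 MHz > fs/2 = 7.25 MHz, folds to fs − 11.5 MHz = 3 MHz.
1 MHz ≤ fs/2 = 7.25 MHz, passes unchanged.
60.5 MHz mod fs = 2.5 MHz.
2.5 MHz ≤ fs/2 = 7.25 MHz, appears at 2.5 MHz.
42.5 MHz mod fs = 13.5 MHz.
13.5 MHz > fs/2 = 7.25 MHz, folds to fs − 13.5 MHz = 1 MHz.
Distinct values: {1 MHz, 2.5 MHz, 3 MHz} → 3.

3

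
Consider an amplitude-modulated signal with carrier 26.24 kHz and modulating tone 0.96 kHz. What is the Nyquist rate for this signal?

AM sidebands sit at fc ± fm = 25.28 kHz and 27.2 kHz.
Highest-frequency component: 27.2 kHz.
Nyquist rate = 2 × 27.2 kHz = 54.4 kHz.

54.4 kHz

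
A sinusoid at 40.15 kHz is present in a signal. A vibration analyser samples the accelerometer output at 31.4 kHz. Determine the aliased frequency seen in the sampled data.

40.15 kHz mod fs = 8.75 kHz.
8.75 kHz ≤ fs/2 = 15.7 kHz, appears at 8.75 kHz.

8.75 kHz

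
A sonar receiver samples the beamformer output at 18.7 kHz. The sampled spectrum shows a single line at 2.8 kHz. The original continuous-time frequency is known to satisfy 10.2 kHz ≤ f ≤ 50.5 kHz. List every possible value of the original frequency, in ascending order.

15.9 kHz, 21.5 kHz, 34.6 kHz, 40.2 kHz

Frequencies that alias to 2.8 kHz are k·fs ± 2.8 kHz for integer k ≥ 0.
k=0: 2.8 kHz.
k=1: 15.9 kHz, 21.5 kHz.
k=2: 34.6 kHz, 40.2 kHz.
k=3: 53.3 kHz, 58.9 kHz.
Within [10.2 kHz, 50.5 kHz]: 15.9 kHz, 21.5 kHz, 34.6 kHz, 40.2 kHz.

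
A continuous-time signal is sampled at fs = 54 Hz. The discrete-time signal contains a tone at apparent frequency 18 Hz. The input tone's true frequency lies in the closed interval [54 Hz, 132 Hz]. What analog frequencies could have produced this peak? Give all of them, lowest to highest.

72 Hz, 90 Hz, 126 Hz

Frequencies that alias to 18 Hz are k·fs ± 18 Hz for integer k ≥ 0.
k=0: 18 Hz.
k=1: 36 Hz, 72 Hz.
k=2: 90 Hz, 126 Hz.
k=3: 144 Hz, 180 Hz.
Within [54 Hz, 132 Hz]: 72 Hz, 90 Hz, 126 Hz.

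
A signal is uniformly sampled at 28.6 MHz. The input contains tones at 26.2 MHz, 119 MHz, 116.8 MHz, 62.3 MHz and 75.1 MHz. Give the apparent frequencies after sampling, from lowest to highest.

fs/2 = 14.3 MHz.
26.2 MHz > fs/2 = 14.3 MHz, folds to fs − 26.2 MHz = 2.4 MHz.
119 MHz mod fs = 4.6 MHz.
4.6 MHz ≤ fs/2 = 14.3 MHz, appears at 4.6 MHz.
116.8 MHz mod fs = 2.4 MHz.
2.4 MHz ≤ fs/2 = 14.3 MHz, appears at 2.4 MHz.
62.3 MHz mod fs = 5.1 MHz.
5.1 MHz ≤ fs/2 = 14.3 MHz, appears at 5.1 MHz.
75.1 MHz mod fs = 17.9 MHz.
17.9 MHz > fs/2 = 14.3 MHz, folds to fs − 17.9 MHz = 10.7 MHz.
Distinct values: {2.4 MHz, 4.6 MHz, 5.1 MHz, 10.7 MHz}.

2.4 MHz, 4.6 MHz, 5.1 MHz, 10.7 MHz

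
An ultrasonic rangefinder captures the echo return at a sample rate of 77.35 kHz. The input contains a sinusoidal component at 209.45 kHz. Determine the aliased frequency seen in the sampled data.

22.6 kHz

209.45 kHz mod fs = 54.75 kHz.
54.75 kHz > fs/2 = 38.675 kHz, folds to fs − 54.75 kHz = 22.6 kHz.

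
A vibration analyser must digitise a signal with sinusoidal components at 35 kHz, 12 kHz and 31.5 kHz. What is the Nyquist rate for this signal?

70 kHz

Highest-frequency component: 35 kHz.
Nyquist rate = 2 × 35 kHz = 70 kHz.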